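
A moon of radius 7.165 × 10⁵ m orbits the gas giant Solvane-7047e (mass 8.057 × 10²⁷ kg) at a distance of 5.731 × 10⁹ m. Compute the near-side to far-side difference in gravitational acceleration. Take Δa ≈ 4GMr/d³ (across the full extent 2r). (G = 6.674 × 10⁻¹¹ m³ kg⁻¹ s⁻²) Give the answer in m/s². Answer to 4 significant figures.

8.187 × 10⁻⁶ m/s²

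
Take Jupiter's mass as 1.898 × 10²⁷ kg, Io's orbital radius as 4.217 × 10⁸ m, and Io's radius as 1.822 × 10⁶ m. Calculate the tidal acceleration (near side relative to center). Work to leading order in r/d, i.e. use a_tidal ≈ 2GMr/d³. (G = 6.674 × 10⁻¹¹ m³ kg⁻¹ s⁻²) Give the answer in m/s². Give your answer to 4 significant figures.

6.155 × 10⁻³ m/s²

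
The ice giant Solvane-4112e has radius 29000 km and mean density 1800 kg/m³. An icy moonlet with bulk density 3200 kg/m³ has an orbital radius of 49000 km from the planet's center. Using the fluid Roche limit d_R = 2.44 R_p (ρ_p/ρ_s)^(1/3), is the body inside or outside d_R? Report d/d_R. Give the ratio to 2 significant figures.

d_R = 2.44 × (29000 km) × (1800/3200)^(1/3) = 58410 km
d/d_R = (49000) / (58410) = 0.84
Since d/d_R < 1, the body is inside the Roche limit.

inside; d/d_R ≈ 0.84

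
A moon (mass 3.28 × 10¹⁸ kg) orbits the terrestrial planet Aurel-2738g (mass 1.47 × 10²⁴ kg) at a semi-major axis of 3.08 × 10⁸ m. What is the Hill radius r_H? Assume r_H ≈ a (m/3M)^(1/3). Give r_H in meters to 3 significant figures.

2.79 × 10⁶ m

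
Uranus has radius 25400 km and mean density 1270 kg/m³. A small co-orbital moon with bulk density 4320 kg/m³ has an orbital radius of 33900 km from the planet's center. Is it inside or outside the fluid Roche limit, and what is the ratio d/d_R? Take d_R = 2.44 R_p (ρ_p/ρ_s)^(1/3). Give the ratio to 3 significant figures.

d_R = 2.44 × (25400 km) × (1270/4320)^(1/3) = 41210 km
d/d_R = (33900) / (41210) = 0.823
Since d/d_R < 1, the body is inside the Roche limit.

inside; d/d_R ≈ 0.823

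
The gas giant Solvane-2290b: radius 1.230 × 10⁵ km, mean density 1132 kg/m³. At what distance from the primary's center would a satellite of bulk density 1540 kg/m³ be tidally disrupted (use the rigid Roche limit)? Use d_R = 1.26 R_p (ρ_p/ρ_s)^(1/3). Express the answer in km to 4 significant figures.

1.399 × 10⁵ km

d_R = 1.26 × 1.230 × 10⁵ km × (1132/1540)^(1/3)
    = 1.399 × 10⁵ km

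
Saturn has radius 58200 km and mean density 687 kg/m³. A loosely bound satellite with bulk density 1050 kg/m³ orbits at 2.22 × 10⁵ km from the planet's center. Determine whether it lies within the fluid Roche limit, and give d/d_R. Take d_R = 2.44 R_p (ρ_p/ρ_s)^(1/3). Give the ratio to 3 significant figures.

d_R = 2.44 × (58200 km) × (687/1050)^(1/3) = 1.233 × 10⁵ km
d/d_R = (2.22 × 10⁵) / (1.233 × 10⁵) = 1.80
Since d/d_R > 1, the body is outside the Roche limit.

outside; d/d_R ≈ 1.80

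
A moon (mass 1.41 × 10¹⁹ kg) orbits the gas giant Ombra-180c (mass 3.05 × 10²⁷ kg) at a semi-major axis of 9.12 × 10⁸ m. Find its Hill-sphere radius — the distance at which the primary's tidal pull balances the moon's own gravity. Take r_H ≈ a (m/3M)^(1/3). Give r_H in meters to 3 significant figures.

r_H ≈ a (m/3M)^(1/3)
    = (9.12 × 10⁸) × (1.41 × 10¹⁹ / (3 × 3.05 × 10²⁷))^(1/3)
    = 1.05 × 10⁶ m

1.05 × 10⁶ m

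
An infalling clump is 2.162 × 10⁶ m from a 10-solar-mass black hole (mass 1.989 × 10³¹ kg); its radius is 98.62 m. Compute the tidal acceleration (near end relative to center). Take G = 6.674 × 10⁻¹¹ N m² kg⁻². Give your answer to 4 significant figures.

a_tidal = 2GMr/d³
        = 2 × (6.674 × 10⁻¹¹) × (1.989 × 10³¹) × (98.62) / (2.162 × 10⁶)³
        = 2.591 × 10⁴ m/s²

2.591 × 10⁴ m/s²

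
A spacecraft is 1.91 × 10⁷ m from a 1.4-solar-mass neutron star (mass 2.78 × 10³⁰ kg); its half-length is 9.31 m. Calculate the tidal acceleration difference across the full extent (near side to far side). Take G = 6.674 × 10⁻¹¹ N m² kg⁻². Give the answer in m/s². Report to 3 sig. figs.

a_tidal = 4GMr/d³
        = 4 × (6.674 × 10⁻¹¹) × (2.78 × 10³⁰) × (9.31) / (1.91 × 10⁷)³
        = 9.92 × 10⁻¹ m/s²

9.92 × 10⁻¹ m/s²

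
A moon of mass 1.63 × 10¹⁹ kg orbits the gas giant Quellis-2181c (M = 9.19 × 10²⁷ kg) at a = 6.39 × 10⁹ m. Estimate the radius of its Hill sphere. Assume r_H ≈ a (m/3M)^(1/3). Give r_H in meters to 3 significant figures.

5.36 × 10⁶ m

r_H ≈ a (m/3M)^(1/3)
    = (6.39 × 10⁹) × (1.63 × 10¹⁹ / (3 × 9.19 × 10²⁷))^(1/3)
    = 5.36 × 10⁶ m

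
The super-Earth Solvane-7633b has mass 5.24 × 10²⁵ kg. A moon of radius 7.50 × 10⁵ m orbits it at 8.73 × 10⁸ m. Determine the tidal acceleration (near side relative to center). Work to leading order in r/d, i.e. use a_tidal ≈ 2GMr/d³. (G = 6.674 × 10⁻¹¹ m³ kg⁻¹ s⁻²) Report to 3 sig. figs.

7.88 × 10⁻⁶ m/s²

Differencing GM/(d−r)² and GM/d² to first order in r/d gives 2GMr/d³.
a_tidal = 2GMr/d³
        = 2 × (6.674 × 10⁻¹¹) × (5.24 × 10²⁵) × (7.50 × 10⁵) / (8.73 × 10⁸)³
        = 7.88 × 10⁻⁶ m/s²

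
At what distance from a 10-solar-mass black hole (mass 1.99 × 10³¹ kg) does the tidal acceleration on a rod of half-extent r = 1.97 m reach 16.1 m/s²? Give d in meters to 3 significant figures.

6.88 × 10⁶ m

2GMr/d³ = a_tidal  ⇒  d = (2GMr / a_tidal)^(1/3)
d = (2 × 6.674×10⁻¹¹ × (1.99 × 10³¹) × (1.97) / (16.1))^(1/3)
  = 6.88 × 10⁶ m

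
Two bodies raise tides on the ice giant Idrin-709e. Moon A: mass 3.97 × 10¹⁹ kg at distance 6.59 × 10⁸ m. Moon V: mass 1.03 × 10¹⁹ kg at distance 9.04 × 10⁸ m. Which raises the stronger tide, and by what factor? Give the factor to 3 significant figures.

Tidal acceleration ∝ M/d³, so compare M/d³ for each.
Moon A: (3.97 × 10¹⁹) / (6.59 × 10⁸)³ = 1.387 × 10⁻⁷
Moon V: (1.03 × 10¹⁹) / (9.04 × 10⁸)³ = 1.394 × 10⁻⁸
Ratio (larger/smaller) = 9.95

Moon A, by a factor of ≈ 9.95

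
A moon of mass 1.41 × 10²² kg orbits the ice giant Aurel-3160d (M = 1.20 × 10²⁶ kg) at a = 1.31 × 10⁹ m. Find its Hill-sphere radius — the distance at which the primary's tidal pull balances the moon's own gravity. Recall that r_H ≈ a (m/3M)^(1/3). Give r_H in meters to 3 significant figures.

4.45 × 10⁷ m

r_H ≈ a (m/3M)^(1/3)
    = (1.31 × 10⁹) × (1.41 × 10²² / (3 × 1.20 × 10²⁶))^(1/3)
    = 4.45 × 10⁷ m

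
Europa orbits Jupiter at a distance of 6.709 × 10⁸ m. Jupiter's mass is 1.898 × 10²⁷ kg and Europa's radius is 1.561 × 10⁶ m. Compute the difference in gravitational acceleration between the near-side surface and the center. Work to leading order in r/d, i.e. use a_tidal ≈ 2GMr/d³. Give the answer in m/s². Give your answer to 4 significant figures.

1.310 × 10⁻³ m/s²

The tidal stretch is the gradient of GM/d² times the body's extent r, hence the 1/d³ dependence.
a_tidal = 2GMr/d³
        = 2 × (6.674 × 10⁻¹¹) × (1.898 × 10²⁷) × (1.561 × 10⁶) / (6.709 × 10⁸)³
        = 1.310 × 10⁻³ m/s²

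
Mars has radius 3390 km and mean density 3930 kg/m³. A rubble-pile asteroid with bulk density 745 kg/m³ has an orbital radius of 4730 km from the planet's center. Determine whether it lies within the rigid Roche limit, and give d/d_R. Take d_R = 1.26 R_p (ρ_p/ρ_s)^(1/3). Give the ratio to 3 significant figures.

inside; d/d_R ≈ 0.636

d_R = 1.26 × (3390 km) × (3930/745)^(1/3) = 7436 km
d/d_R = (4730) / (7436) = 0.636
Since d/d_R < 1, the body is inside the Roche limit.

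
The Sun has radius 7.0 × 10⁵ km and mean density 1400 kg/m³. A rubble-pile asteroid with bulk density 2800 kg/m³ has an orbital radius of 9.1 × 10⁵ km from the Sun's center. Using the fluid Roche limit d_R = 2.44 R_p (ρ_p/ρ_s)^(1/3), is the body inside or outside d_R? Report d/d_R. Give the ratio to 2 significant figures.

d_R = 2.44 × (7.0 × 10⁵ km) × (1400/2800)^(1/3) = 1.356 × 10⁶ km
d/d_R = (9.1 × 10⁵) / (1.356 × 10⁶) = 0.67
Since d/d_R < 1, the body is inside the Roche limit.

inside; d/d_R ≈ 0.67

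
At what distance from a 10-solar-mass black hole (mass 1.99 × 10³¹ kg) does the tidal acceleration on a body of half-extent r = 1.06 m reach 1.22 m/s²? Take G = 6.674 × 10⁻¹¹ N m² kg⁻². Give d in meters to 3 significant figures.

2GMr/d³ = a_tidal  ⇒  d = (2GMr / a_tidal)^(1/3)
d = (2 × 6.674×10⁻¹¹ × (1.99 × 10³¹) × (1.06) / (1.22))^(1/3)
  = 1.32 × 10⁷ m

1.32 × 10⁷ m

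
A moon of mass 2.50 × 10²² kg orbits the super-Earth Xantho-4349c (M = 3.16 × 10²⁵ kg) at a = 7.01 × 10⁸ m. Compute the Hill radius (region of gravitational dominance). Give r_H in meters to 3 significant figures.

4.50 × 10⁷ m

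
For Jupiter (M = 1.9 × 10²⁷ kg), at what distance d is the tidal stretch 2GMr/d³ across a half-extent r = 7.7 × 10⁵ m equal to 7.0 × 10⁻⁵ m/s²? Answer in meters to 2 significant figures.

1.4 × 10⁹ m

2GMr/d³ = a_tidal  ⇒  d = (2GMr / a_tidal)^(1/3)
d = (2 × 6.674×10⁻¹¹ × (1.9 × 10²⁷) × (7.7 × 10⁵) / (7.0 × 10⁻⁵))^(1/3)
  = 1.4 × 10⁹ m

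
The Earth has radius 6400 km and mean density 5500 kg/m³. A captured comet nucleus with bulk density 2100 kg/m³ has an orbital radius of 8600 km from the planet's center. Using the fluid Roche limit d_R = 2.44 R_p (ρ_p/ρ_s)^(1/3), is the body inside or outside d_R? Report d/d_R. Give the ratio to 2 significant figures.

d_R = 2.44 × (6400 km) × (5500/2100)^(1/3) = 21530 km
d/d_R = (8600) / (21530) = 0.40
Since d/d_R < 1, the body is inside the Roche limit.

inside; d/d_R ≈ 0.40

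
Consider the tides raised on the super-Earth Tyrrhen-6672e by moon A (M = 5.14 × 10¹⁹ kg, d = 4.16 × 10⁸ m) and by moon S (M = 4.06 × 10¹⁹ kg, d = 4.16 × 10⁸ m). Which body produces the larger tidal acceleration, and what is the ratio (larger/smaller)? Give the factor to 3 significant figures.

Tidal stretch scales as M/d³; compute that for each body.
Moon A: (5.14 × 10¹⁹) / (4.16 × 10⁸)³ = 7.140 × 10⁻⁷
Moon S: (4.06 × 10¹⁹) / (4.16 × 10⁸)³ = 5.640 × 10⁻⁷
Ratio (larger/smaller) = 1.27

Moon A, by a factor of ≈ 1.27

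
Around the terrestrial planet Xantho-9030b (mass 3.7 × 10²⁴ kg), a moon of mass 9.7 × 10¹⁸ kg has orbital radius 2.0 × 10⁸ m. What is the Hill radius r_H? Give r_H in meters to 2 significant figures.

r_H ≈ a (m/3M)^(1/3)
    = (2.0 × 10⁸) × (9.7 × 10¹⁸ / (3 × 3.7 × 10²⁴))^(1/3)
    = 1.9 × 10⁶ m

1.9 × 10⁶ m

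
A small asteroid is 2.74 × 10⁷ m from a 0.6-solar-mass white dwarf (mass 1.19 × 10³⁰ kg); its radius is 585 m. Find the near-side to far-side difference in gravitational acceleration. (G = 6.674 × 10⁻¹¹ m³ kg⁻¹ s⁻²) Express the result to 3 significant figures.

9.03 m/s²

Differencing GM/(d−r)² and GM/(d+r)² to first order in r/d gives 4GMr/d³.
Δg = 4GMr/d³
   = 4 × (6.674 × 10⁻¹¹) × (1.19 × 10³⁰) × (585) / (2.74 × 10⁷)³
   = 9.03 m/s²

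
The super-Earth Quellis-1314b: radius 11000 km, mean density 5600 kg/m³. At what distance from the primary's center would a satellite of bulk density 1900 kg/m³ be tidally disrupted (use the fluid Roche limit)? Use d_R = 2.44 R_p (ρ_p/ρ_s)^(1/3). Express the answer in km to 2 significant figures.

d_R = 2.44 × 11000 km × (5600/1900)^(1/3)
    = 38000 km

38000 km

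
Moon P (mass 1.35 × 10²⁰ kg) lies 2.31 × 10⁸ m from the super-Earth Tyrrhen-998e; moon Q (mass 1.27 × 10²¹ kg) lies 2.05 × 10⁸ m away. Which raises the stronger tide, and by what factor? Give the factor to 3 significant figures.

Moon Q, by a factor of ≈ 13.5

Tidal stretch scales as M/d³; compute that for each body.
Moon P: (1.35 × 10²⁰) / (2.31 × 10⁸)³ = 1.095 × 10⁻⁵
Moon Q: (1.27 × 10²¹) / (2.05 × 10⁸)³ = 1.474 × 10⁻⁴
Ratio (larger/smaller) = 13.5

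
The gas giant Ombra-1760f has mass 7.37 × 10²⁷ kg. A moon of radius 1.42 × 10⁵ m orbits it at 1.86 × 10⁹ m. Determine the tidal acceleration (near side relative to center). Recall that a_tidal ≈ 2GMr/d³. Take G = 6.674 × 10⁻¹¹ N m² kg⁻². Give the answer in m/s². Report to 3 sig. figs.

2.17 × 10⁻⁵ m/s²

Differencing GM/(d−r)² and GM/d² to first order in r/d gives 2GMr/d³.
Δa = 2GMr/d³
   = 2 × (6.674 × 10⁻¹¹) × (7.37 × 10²⁷) × (1.42 × 10⁵) / (1.86 × 10⁹)³
   = 2.17 × 10⁻⁵ m/s²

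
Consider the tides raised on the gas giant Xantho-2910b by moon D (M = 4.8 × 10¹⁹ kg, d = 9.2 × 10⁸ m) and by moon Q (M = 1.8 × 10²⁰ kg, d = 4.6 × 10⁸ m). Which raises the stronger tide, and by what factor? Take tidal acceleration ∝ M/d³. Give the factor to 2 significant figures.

Moon Q, by a factor of ≈ 30

Tidal acceleration ∝ M/d³, so compare M/d³ for each.
Moon D: (4.8 × 10¹⁹) / (9.2 × 10⁸)³ = 6.164 × 10⁻⁸
Moon Q: (1.8 × 10²⁰) / (4.6 × 10⁸)³ = 1.849 × 10⁻⁶
Ratio (larger/smaller) = 30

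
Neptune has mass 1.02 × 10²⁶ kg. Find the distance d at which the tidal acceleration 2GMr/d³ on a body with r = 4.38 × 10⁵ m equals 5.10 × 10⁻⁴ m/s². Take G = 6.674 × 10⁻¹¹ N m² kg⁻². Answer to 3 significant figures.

2.27 × 10⁸ m

2GMr/d³ = a_tidal  ⇒  d = (2GMr / a_tidal)^(1/3)
d = (2 × 6.674×10⁻¹¹ × (1.02 × 10²⁶) × (4.38 × 10⁵) / (5.10 × 10⁻⁴))^(1/3)
  = 2.27 × 10⁸ m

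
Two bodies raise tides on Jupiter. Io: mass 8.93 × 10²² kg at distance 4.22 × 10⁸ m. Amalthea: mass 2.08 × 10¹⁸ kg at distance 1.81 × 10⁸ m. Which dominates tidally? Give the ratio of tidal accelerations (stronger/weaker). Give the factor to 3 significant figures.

Compare M/d³ for the two perturbers:
Io: (8.93 × 10²²) / (4.22 × 10⁸)³ = 1.188 × 10⁻³
Amalthea: (2.08 × 10¹⁸) / (1.81 × 10⁸)³ = 3.508 × 10⁻⁷
Ratio (larger/smaller) = 3390

Io, by a factor of ≈ 3390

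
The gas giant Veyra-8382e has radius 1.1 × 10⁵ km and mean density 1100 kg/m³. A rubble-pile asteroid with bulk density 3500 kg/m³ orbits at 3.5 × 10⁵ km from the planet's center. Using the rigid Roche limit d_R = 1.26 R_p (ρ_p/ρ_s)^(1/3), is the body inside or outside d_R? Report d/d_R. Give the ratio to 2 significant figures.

d_R = 1.26 × (1.1 × 10⁵ km) × (1100/3500)^(1/3) = 94230 km
d/d_R = (3.5 × 10⁵) / (94230) = 3.7
Since d/d_R > 1, the body is outside the Roche limit.

outside; d/d_R ≈ 3.7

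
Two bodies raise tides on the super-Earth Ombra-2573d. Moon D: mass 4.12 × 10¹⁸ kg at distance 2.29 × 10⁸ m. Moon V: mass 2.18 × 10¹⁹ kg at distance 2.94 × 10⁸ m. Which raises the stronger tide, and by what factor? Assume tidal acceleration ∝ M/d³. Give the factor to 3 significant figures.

The tide-raising term goes as M/d³ (the gradient of a 1/d² field).
Moon D: (4.12 × 10¹⁸) / (2.29 × 10⁸)³ = 3.431 × 10⁻⁷
Moon V: (2.18 × 10¹⁹) / (2.94 × 10⁸)³ = 8.579 × 10⁻⁷
Ratio (larger/smaller) = 2.50

Moon V, by a factor of ≈ 2.50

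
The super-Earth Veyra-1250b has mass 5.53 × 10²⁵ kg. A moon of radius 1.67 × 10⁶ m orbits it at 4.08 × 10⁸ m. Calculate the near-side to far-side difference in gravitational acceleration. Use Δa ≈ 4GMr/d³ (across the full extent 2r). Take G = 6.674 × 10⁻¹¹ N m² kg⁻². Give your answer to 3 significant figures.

3.63 × 10⁻⁴ m/s²

Δg = 4GMr/d³
   = 4 × (6.674 × 10⁻¹¹) × (5.53 × 10²⁵) × (1.67 × 10⁶) / (4.08 × 10⁸)³
   = 3.63 × 10⁻⁴ m/s²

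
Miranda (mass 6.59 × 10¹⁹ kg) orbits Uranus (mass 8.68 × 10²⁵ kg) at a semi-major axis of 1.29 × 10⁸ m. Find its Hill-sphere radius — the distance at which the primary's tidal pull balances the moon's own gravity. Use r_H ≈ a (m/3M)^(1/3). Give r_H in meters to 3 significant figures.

r_H ≈ a (m/3M)^(1/3)
    = (1.29 × 10⁸) × (6.59 × 10¹⁹ / (3 × 8.68 × 10²⁵))^(1/3)
    = 8.16 × 10⁵ m

8.16 × 10⁵ m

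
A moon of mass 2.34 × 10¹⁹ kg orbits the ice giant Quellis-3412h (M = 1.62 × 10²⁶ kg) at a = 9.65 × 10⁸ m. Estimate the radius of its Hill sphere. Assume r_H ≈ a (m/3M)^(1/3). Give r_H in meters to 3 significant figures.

3.51 × 10⁶ m

r_H ≈ a (m/3M)^(1/3)
    = (9.65 × 10⁸) × (2.34 × 10¹⁹ / (3 × 1.62 × 10²⁶))^(1/3)
    = 3.51 × 10⁶ m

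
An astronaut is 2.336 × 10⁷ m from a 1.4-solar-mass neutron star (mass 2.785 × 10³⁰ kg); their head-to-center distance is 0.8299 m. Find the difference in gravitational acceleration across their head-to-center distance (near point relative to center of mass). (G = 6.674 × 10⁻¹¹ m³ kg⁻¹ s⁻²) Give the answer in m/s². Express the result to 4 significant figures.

Δg = 2GMr/d³
   = 2 × (6.674 × 10⁻¹¹) × (2.785 × 10³⁰) × (0.8299) / (2.336 × 10⁷)³
   = 2.420 × 10⁻² m/s²

2.420 × 10⁻² m/s²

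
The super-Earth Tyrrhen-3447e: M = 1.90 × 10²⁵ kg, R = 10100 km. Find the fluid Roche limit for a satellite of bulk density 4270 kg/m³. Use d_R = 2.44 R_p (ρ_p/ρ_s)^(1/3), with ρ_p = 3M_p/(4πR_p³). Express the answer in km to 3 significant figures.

24900 km

ρ_p = 3M_p/(4πR_p³) = 3 × (1.90 × 10²⁵) / (4π × (1.01 × 10⁷ m)³) = 4400 kg/m³
d_R = 2.44 × 10100 km × (4400/4270)^(1/3)
    = 24900 km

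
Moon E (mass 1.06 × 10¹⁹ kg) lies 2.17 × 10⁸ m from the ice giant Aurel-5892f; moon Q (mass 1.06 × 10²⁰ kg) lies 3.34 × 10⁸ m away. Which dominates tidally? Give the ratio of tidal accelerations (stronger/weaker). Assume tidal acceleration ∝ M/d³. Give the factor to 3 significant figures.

Moon Q, by a factor of ≈ 2.74

Tidal acceleration ∝ M/d³, so compare M/d³ for each.
Moon E: (1.06 × 10¹⁹) / (2.17 × 10⁸)³ = 1.037 × 10⁻⁶
Moon Q: (1.06 × 10²⁰) / (3.34 × 10⁸)³ = 2.845 × 10⁻⁶
Ratio (larger/smaller) = 2.74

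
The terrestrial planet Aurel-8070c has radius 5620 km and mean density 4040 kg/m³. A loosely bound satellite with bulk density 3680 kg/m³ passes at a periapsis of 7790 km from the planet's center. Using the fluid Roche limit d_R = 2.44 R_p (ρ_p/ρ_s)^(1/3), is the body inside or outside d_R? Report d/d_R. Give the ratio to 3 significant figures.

d_R = 2.44 × (5620 km) × (4040/3680)^(1/3) = 14150 km
d/d_R = (7790) / (14150) = 0.551
Since d/d_R < 1, the body is inside the Roche limit.

inside; d/d_R ≈ 0.551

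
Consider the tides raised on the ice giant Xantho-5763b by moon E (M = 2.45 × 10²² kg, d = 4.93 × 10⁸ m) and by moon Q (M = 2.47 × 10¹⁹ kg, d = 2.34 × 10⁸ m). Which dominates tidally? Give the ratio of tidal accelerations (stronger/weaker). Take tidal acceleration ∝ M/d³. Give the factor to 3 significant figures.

Tidal stretch scales as M/d³; compute that for each body.
Moon E: (2.45 × 10²²) / (4.93 × 10⁸)³ = 2.045 × 10⁻⁴
Moon Q: (2.47 × 10¹⁹) / (2.34 × 10⁸)³ = 1.928 × 10⁻⁶
Ratio (larger/smaller) = 106

Moon E, by a factor of ≈ 106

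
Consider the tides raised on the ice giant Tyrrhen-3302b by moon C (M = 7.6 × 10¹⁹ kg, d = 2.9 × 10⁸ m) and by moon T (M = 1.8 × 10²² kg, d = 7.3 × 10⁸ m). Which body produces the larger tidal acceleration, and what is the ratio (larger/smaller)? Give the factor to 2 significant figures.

The tide-raising term goes as M/d³ (the gradient of a 1/d² field).
Moon C: (7.6 × 10¹⁹) / (2.9 × 10⁸)³ = 3.116 × 10⁻⁶
Moon T: (1.8 × 10²²) / (7.3 × 10⁸)³ = 4.627 × 10⁻⁵
Ratio (larger/smaller) = 15

Moon T, by a factor of ≈ 15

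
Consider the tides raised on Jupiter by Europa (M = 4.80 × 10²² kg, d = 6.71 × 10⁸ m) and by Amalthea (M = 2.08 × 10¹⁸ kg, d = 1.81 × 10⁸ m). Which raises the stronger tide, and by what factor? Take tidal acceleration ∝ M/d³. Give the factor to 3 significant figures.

Europa, by a factor of ≈ 453

Compare M/d³ for the two perturbers:
Europa: (4.80 × 10²²) / (6.71 × 10⁸)³ = 1.589 × 10⁻⁴
Amalthea: (2.08 × 10¹⁸) / (1.81 × 10⁸)³ = 3.508 × 10⁻⁷
Ratio (larger/smaller) = 453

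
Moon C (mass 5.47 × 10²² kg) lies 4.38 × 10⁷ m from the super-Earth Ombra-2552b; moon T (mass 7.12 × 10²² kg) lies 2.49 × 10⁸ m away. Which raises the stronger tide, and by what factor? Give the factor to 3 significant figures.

Moon C, by a factor of ≈ 141

The tide-raising term goes as M/d³ (the gradient of a 1/d² field).
Moon C: (5.47 × 10²²) / (4.38 × 10⁷)³ = 6.510 × 10⁻¹
Moon T: (7.12 × 10²²) / (2.49 × 10⁸)³ = 4.612 × 10⁻³
Ratio (larger/smaller) = 141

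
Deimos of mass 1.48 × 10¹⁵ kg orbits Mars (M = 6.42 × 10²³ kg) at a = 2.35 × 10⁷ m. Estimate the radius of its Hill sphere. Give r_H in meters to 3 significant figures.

r_H ≈ a (m/3M)^(1/3)
    = (2.35 × 10⁷) × (1.48 × 10¹⁵ / (3 × 6.42 × 10²³))^(1/3)
    = 2.15 × 10⁴ m

2.15 × 10⁴ m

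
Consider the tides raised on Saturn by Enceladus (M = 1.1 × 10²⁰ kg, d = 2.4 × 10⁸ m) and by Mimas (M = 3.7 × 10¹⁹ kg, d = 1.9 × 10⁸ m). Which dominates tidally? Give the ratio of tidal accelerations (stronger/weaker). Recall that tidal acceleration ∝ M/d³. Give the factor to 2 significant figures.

Compare M/d³ for the two perturbers:
Enceladus: (1.1 × 10²⁰) / (2.4 × 10⁸)³ = 7.957 × 10⁻⁶
Mimas: (3.7 × 10¹⁹) / (1.9 × 10⁸)³ = 5.394 × 10⁻⁶
Ratio (larger/smaller) = 1.5

Enceladus, by a factor of ≈ 1.5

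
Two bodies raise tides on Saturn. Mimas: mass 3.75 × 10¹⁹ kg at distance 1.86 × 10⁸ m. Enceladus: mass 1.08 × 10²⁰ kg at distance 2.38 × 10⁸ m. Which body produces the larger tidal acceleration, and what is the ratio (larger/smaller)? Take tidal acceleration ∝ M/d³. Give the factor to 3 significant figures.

Tidal stretch scales as M/d³; compute that for each body.
Mimas: (3.75 × 10¹⁹) / (1.86 × 10⁸)³ = 5.828 × 10⁻⁶
Enceladus: (1.08 × 10²⁰) / (2.38 × 10⁸)³ = 8.011 × 10⁻⁶
Ratio (larger/smaller) = 1.37

Enceladus, by a factor of ≈ 1.37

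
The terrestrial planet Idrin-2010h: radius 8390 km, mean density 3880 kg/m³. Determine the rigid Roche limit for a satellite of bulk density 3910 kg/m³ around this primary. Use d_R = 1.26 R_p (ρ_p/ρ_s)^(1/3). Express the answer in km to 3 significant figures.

10500 km

d_R = 1.26 × 8390 km × (3880/3910)^(1/3)
    = 10500 km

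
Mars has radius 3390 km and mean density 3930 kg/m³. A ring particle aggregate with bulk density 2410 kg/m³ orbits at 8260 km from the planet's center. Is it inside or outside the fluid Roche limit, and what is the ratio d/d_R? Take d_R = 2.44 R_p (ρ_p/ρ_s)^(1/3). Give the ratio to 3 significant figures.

d_R = 2.44 × (3390 km) × (3930/2410)^(1/3) = 9736 km
d/d_R = (8260) / (9736) = 0.848
Since d/d_R < 1, the body is inside the Roche limit.

inside; d/d_R ≈ 0.848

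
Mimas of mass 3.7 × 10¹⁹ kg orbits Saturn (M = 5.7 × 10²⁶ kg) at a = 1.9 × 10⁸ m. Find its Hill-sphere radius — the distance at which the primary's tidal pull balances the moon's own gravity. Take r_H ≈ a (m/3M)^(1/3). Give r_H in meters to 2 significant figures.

r_H ≈ a (m/3M)^(1/3)
    = (1.9 × 10⁸) × (3.7 × 10¹⁹ / (3 × 5.7 × 10²⁶))^(1/3)
    = 5.3 × 10⁵ m

5.3 × 10⁵ m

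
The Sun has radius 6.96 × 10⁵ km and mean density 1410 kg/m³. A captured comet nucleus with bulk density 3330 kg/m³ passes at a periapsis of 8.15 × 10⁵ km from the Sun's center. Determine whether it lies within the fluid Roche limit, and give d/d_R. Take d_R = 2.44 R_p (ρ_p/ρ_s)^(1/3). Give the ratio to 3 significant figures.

d_R = 2.44 × (6.96 × 10⁵ km) × (1410/3330)^(1/3) = 1.275 × 10⁶ km
d/d_R = (8.15 × 10⁵) / (1.275 × 10⁶) = 0.639
Since d/d_R < 1, the body is inside the Roche limit.

inside; d/d_R ≈ 0.639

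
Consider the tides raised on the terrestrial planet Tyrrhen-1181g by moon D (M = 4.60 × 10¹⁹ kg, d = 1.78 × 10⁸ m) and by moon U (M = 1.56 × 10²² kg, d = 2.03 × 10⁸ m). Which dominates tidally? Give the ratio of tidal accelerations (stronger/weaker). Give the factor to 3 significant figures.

Moon U, by a factor of ≈ 229

Tidal acceleration ∝ M/d³, so compare M/d³ for each.
Moon D: (4.60 × 10¹⁹) / (1.78 × 10⁸)³ = 8.156 × 10⁻⁶
Moon U: (1.56 × 10²²) / (2.03 × 10⁸)³ = 1.865 × 10⁻³
Ratio (larger/smaller) = 229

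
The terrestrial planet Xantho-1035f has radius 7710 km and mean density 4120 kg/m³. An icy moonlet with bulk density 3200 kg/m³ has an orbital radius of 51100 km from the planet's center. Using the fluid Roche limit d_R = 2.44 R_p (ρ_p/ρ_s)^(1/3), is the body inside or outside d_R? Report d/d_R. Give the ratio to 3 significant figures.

outside; d/d_R ≈ 2.50

d_R = 2.44 × (7710 km) × (4120/3200)^(1/3) = 20470 km
d/d_R = (51100) / (20470) = 2.50
Since d/d_R > 1, the body is outside the Roche limit.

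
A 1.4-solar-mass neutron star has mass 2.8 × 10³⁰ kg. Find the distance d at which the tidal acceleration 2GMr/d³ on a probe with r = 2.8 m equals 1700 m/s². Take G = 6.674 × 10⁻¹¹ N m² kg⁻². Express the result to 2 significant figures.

8.5 × 10⁵ m

2GMr/d³ = a_tidal  ⇒  d = (2GMr / a_tidal)^(1/3)
d = (2 × 6.674×10⁻¹¹ × (2.8 × 10³⁰) × (2.8) / (1700))^(1/3)
  = 8.5 × 10⁵ m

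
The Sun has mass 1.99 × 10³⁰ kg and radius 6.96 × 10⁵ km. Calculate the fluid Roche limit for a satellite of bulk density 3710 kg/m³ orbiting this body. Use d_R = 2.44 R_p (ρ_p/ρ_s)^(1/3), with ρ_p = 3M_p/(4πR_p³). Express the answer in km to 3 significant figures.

1.23 × 10⁶ km

ρ_p = 3M_p/(4πR_p³) = 3 × (1.99 × 10³⁰) / (4π × (6.96 × 10⁸ m)³) = 1410 kg/m³
d_R = 2.44 × 6.96 × 10⁵ km × (1410/3710)^(1/3)
    = 1.23 × 10⁶ km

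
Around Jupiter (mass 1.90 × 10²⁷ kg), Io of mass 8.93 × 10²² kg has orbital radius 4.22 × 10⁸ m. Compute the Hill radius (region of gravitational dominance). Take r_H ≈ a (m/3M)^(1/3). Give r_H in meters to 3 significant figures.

r_H ≈ a (m/3M)^(1/3)
    = (4.22 × 10⁸) × (8.93 × 10²² / (3 × 1.90 × 10²⁷))^(1/3)
    = 1.06 × 10⁷ m

1.06 × 10⁷ m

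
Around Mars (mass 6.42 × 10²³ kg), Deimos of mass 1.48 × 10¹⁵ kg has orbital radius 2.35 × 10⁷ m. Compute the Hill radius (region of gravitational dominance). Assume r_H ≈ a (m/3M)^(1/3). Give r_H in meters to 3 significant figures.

r_H ≈ a (m/3M)^(1/3)
    = (2.35 × 10⁷) × (1.48 × 10¹⁵ / (3 × 6.42 × 10²³))^(1/3)
    = 2.15 × 10⁴ m

2.15 × 10⁴ m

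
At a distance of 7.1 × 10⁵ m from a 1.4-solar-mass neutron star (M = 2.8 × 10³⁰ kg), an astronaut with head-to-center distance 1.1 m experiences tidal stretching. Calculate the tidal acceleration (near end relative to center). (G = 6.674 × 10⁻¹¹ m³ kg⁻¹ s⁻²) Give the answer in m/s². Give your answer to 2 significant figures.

1.1 × 10³ m/s²

Δg = 2GMr/d³
   = 2 × (6.674 × 10⁻¹¹) × (2.8 × 10³⁰) × (1.1) / (7.1 × 10⁵)³
   = 1.1 × 10³ m/s²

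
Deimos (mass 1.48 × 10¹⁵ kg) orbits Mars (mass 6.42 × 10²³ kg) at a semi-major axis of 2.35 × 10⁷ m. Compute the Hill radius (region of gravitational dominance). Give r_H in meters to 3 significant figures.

2.15 × 10⁴ m

r_H ≈ a (m/3M)^(1/3)
    = (2.35 × 10⁷) × (1.48 × 10¹⁵ / (3 × 6.42 × 10²³))^(1/3)
    = 2.15 × 10⁴ m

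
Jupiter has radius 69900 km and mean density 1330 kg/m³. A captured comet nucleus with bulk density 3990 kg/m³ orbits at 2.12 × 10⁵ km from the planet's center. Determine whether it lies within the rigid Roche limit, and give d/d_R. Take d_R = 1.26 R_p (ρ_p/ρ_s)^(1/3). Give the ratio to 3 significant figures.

outside; d/d_R ≈ 3.47

d_R = 1.26 × (69900 km) × (1330/3990)^(1/3) = 61070 km
d/d_R = (2.12 × 10⁵) / (61070) = 3.47
Since d/d_R > 1, the body is outside the Roche limit.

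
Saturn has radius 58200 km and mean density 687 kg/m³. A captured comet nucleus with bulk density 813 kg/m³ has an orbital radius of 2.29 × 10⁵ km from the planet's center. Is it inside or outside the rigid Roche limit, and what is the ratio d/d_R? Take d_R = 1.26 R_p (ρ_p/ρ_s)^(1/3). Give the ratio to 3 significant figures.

outside; d/d_R ≈ 3.30

d_R = 1.26 × (58200 km) × (687/813)^(1/3) = 69330 km
d/d_R = (2.29 × 10⁵) / (69330) = 3.30
Since d/d_R > 1, the body is outside the Roche limit.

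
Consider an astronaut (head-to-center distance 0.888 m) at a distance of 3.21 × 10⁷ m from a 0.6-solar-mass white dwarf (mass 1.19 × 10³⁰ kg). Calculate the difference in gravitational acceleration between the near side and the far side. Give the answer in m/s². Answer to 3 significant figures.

a_tidal = 4GMr/d³
        = 4 × (6.674 × 10⁻¹¹) × (1.19 × 10³⁰) × (0.888) / (3.21 × 10⁷)³
        = 8.53 × 10⁻³ m/s²

8.53 × 10⁻³ m/s²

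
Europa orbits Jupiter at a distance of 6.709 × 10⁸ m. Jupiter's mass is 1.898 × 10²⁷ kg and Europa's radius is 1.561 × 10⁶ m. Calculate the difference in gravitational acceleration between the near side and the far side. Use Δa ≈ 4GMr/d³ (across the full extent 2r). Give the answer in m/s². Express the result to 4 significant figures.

The field gradient is 2GM/d³; across the full diameter 2r the difference is 4GMr/d³.
Δg = 4GMr/d³
   = 4 × (6.674 × 10⁻¹¹) × (1.898 × 10²⁷) × (1.561 × 10⁶) / (6.709 × 10⁸)³
   = 2.619 × 10⁻³ m/s²

2.619 × 10⁻³ m/s²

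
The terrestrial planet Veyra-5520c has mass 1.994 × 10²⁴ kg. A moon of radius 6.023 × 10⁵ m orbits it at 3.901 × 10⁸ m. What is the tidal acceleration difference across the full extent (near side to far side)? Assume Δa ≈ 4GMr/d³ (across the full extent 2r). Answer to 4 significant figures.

5.401 × 10⁻⁶ m/s²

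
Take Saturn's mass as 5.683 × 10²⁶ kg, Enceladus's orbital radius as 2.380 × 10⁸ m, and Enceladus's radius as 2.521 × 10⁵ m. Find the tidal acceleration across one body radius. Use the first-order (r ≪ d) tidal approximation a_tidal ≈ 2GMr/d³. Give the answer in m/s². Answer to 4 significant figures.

1.419 × 10⁻³ m/s²

Δa = 2GMr/d³
   = 2 × (6.674 × 10⁻¹¹) × (5.683 × 10²⁶) × (2.521 × 10⁵) / (2.380 × 10⁸)³
   = 1.419 × 10⁻³ m/s²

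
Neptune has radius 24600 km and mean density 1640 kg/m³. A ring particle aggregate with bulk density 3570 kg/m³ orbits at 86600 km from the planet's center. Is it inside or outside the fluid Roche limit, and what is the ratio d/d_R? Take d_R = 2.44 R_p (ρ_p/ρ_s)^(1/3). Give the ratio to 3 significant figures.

outside; d/d_R ≈ 1.87

d_R = 2.44 × (24600 km) × (1640/3570)^(1/3) = 46310 km
d/d_R = (86600) / (46310) = 1.87
Since d/d_R > 1, the body is outside the Roche limit.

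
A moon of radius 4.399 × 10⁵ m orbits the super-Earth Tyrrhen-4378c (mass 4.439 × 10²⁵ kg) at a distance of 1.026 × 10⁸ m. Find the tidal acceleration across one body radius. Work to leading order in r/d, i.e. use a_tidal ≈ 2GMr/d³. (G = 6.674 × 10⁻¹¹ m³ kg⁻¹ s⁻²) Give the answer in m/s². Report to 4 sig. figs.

Δg = 2GMr/d³
   = 2 × (6.674 × 10⁻¹¹) × (4.439 × 10²⁵) × (4.399 × 10⁵) / (1.026 × 10⁸)³
   = 2.413 × 10⁻³ m/s²

2.413 × 10⁻³ m/s²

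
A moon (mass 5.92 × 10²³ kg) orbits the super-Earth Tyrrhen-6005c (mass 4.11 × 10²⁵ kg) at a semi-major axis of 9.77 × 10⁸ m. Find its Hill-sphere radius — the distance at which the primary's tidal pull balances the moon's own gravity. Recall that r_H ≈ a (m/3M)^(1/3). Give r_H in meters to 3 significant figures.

r_H ≈ a (m/3M)^(1/3)
    = (9.77 × 10⁸) × (5.92 × 10²³ / (3 × 4.11 × 10²⁵))^(1/3)
    = 1.65 × 10⁸ m

1.65 × 10⁸ m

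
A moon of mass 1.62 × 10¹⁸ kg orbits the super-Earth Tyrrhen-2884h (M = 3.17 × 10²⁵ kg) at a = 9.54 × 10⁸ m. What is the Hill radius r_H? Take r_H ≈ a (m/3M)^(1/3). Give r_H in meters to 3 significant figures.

r_H ≈ a (m/3M)^(1/3)
    = (9.54 × 10⁸) × (1.62 × 10¹⁸ / (3 × 3.17 × 10²⁵))^(1/3)
    = 2.45 × 10⁶ m

2.45 × 10⁶ m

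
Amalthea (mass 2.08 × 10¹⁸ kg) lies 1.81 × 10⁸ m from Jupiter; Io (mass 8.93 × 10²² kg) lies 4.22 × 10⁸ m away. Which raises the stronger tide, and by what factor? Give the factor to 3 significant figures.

Io, by a factor of ≈ 3390

The tide-raising term goes as M/d³ (the gradient of a 1/d² field).
Amalthea: (2.08 × 10¹⁸) / (1.81 × 10⁸)³ = 3.508 × 10⁻⁷
Io: (8.93 × 10²²) / (4.22 × 10⁸)³ = 1.188 × 10⁻³
Ratio (larger/smaller) = 3390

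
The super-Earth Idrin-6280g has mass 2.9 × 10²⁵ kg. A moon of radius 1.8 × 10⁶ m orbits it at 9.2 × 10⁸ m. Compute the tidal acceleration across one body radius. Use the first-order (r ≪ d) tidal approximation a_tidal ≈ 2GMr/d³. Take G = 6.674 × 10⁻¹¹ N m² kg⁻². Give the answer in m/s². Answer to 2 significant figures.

8.9 × 10⁻⁶ m/s²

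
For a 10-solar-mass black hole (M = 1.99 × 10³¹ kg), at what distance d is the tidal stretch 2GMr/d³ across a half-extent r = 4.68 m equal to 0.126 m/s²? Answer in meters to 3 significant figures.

4.62 × 10⁷ m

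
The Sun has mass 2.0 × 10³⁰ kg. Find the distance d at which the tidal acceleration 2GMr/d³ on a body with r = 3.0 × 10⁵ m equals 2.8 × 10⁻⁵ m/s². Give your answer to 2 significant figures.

1.4 × 10¹⁰ m

2GMr/d³ = a_tidal  ⇒  d = (2GMr / a_tidal)^(1/3)
d = (2 × 6.674×10⁻¹¹ × (2.0 × 10³⁰) × (3.0 × 10⁵) / (2.8 × 10⁻⁵))^(1/3)
  = 1.4 × 10¹⁰ m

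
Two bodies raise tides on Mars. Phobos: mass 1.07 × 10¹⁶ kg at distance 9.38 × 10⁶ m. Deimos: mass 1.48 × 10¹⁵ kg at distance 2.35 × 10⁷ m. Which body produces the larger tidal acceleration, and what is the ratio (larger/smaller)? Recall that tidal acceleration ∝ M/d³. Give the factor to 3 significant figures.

Compare M/d³ for the two perturbers:
Phobos: (1.07 × 10¹⁶) / (9.38 × 10⁶)³ = 1.297 × 10⁻⁵
Deimos: (1.48 × 10¹⁵) / (2.35 × 10⁷)³ = 1.140 × 10⁻⁷
Ratio (larger/smaller) = 114

Phobos, by a factor of ≈ 114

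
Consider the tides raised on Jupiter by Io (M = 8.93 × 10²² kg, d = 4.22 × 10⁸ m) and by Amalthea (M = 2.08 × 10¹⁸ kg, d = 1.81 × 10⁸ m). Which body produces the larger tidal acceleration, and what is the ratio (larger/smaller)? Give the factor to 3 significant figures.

Io, by a factor of ≈ 3390

Tidal stretch scales as M/d³; compute that for each body.
Io: (8.93 × 10²²) / (4.22 × 10⁸)³ = 1.188 × 10⁻³
Amalthea: (2.08 × 10¹⁸) / (1.81 × 10⁸)³ = 3.508 × 10⁻⁷
Ratio (larger/smaller) = 3390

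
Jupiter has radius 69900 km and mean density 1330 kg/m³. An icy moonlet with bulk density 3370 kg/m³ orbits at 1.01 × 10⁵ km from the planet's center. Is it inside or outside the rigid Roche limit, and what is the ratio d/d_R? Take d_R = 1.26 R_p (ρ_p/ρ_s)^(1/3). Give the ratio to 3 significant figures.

outside; d/d_R ≈ 1.56

d_R = 1.26 × (69900 km) × (1330/3370)^(1/3) = 64600 km
d/d_R = (1.01 × 10⁵) / (64600) = 1.56
Since d/d_R > 1, the body is outside the Roche limit.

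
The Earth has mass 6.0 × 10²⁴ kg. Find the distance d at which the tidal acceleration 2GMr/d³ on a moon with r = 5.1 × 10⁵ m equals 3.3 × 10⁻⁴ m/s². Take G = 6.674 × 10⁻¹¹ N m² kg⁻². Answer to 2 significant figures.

1.1 × 10⁸ m

2GMr/d³ = a_tidal  ⇒  d = (2GMr / a_tidal)^(1/3)
d = (2 × 6.674×10⁻¹¹ × (6.0 × 10²⁴) × (5.1 × 10⁵) / (3.3 × 10⁻⁴))^(1/3)
  = 1.1 × 10⁸ m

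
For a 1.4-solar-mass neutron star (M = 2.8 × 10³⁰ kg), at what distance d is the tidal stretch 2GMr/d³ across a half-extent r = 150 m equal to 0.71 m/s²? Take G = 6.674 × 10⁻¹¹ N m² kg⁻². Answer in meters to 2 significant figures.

4.3 × 10⁷ m

2GMr/d³ = a_tidal  ⇒  d = (2GMr / a_tidal)^(1/3)
d = (2 × 6.674×10⁻¹¹ × (2.8 × 10³⁰) × (150) / (0.71))^(1/3)
  = 4.3 × 10⁷ m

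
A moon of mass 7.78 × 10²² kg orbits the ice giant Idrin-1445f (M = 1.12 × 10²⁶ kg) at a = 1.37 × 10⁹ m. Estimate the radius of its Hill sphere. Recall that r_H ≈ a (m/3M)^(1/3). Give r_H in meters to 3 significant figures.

8.41 × 10⁷ m

r_H ≈ a (m/3M)^(1/3)
    = (1.37 × 10⁹) × (7.78 × 10²² / (3 × 1.12 × 10²⁶))^(1/3)
    = 8.41 × 10⁷ m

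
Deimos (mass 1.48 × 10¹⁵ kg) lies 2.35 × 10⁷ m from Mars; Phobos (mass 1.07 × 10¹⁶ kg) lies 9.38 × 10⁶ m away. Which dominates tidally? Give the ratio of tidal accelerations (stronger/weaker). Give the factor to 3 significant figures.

Phobos, by a factor of ≈ 114

The tide-raising term goes as M/d³ (the gradient of a 1/d² field).
Deimos: (1.48 × 10¹⁵) / (2.35 × 10⁷)³ = 1.140 × 10⁻⁷
Phobos: (1.07 × 10¹⁶) / (9.38 × 10⁶)³ = 1.297 × 10⁻⁵
Ratio (larger/smaller) = 114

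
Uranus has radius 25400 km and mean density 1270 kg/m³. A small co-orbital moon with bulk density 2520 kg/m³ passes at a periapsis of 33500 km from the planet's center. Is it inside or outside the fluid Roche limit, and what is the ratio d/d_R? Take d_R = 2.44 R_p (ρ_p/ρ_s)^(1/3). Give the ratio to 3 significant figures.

inside; d/d_R ≈ 0.679

d_R = 2.44 × (25400 km) × (1270/2520)^(1/3) = 49320 km
d/d_R = (33500) / (49320) = 0.679
Since d/d_R < 1, the body is inside the Roche limit.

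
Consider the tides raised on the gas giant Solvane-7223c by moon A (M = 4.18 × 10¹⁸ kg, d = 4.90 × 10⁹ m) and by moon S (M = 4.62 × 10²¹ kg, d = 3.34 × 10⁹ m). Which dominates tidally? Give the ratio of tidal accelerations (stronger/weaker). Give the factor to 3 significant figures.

Tidal acceleration ∝ M/d³, so compare M/d³ for each.
Moon A: (4.18 × 10¹⁸) / (4.90 × 10⁹)³ = 3.553 × 10⁻¹¹
Moon S: (4.62 × 10²¹) / (3.34 × 10⁹)³ = 1.240 × 10⁻⁷
Ratio (larger/smaller) = 3490

Moon S, by a factor of ≈ 3490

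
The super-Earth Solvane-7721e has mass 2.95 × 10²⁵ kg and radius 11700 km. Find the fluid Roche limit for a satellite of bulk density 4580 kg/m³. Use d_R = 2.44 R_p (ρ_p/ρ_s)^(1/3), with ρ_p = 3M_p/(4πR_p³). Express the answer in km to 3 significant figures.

28200 km

ρ_p = 3M_p/(4πR_p³) = 3 × (2.95 × 10²⁵) / (4π × (1.17 × 10⁷ m)³) = 4400 kg/m³
d_R = 2.44 × 11700 km × (4400/4580)^(1/3)
    = 28200 km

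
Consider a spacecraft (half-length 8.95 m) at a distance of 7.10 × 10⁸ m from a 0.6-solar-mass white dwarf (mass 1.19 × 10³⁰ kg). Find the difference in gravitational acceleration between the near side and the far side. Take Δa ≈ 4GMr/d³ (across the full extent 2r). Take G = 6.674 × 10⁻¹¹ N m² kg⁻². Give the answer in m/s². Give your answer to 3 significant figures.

7.94 × 10⁻⁶ m/s²

The field gradient is 2GM/d³; across the full diameter 2r the difference is 4GMr/d³.
a_tidal = 4GMr/d³
        = 4 × (6.674 × 10⁻¹¹) × (1.19 × 10³⁰) × (8.95) / (7.10 × 10⁸)³
        = 7.94 × 10⁻⁶ m/s²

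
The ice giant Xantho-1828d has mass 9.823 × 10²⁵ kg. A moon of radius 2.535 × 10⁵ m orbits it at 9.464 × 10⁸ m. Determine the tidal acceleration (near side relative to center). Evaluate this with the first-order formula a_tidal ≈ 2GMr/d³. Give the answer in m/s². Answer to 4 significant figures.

3.921 × 10⁻⁶ m/s²

Δg = 2GMr/d³
   = 2 × (6.674 × 10⁻¹¹) × (9.823 × 10²⁵) × (2.535 × 10⁵) / (9.464 × 10⁸)³
   = 3.921 × 10⁻⁶ m/s²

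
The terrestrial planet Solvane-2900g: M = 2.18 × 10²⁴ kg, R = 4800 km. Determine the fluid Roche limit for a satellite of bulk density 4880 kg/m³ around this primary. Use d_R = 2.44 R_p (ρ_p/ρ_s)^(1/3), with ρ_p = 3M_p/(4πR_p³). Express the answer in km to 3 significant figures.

ρ_p = 3M_p/(4πR_p³) = 3 × (2.18 × 10²⁴) / (4π × (4.80 × 10⁶ m)³) = 4710 kg/m³
d_R = 2.44 × 4800 km × (4710/4880)^(1/3)
    = 11600 km

11600 km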